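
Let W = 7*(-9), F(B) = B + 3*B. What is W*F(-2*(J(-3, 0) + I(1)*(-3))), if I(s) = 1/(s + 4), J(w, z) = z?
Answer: -1512/5 ≈ -302.40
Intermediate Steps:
I(s) = 1/(4 + s)
F(B) = 4*B
W = -63
W*F(-2*(J(-3, 0) + I(1)*(-3))) = -252*(-2*(0 - 3/(4 + 1))) = -252*(-2*(0 - 3/5)) = -252*(-2*(-3/5)) = -252*6/5 = -63*24/5 = -1512/5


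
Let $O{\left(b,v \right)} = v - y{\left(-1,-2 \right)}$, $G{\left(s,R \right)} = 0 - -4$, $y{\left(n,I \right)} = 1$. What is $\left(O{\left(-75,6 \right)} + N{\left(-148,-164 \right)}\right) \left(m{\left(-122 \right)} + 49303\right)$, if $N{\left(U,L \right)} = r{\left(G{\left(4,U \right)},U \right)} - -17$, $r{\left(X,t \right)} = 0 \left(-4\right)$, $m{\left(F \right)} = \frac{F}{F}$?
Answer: $1084688$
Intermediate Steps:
$G{\left(s,R \right)} = 4$ ($G{\left(s,R \right)} = 0 + 4 = 4$)
$m{\left(F \right)} = 1$
$r{\left(X,t \right)} = 0$
$O{\left(b,v \right)} = -1 + v$ ($O{\left(b,v \right)} = v - 1 = -1 + v$)
$N{\left(U,L \right)} = 17$ ($N{\left(U,L \right)} = 0 - -17 = 0 + 17 = 17$)
$\left(O{\left(-75,6 \right)} + N{\left(-148,-164 \right)}\right) \left(m{\left(-122 \right)} + 49303\right) = \left(\left(-1 + 6\right) + 17\right) \left(1 + 49303\right) = \left(5 + 17\right) 49304 = 22 \cdot 49304 = 1084688$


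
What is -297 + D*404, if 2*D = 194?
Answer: 38891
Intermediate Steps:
D = 97 (D = (½)*194 = 97)
-297 + D*404 = -297 + 97*404 = -297 + 39188 = 38891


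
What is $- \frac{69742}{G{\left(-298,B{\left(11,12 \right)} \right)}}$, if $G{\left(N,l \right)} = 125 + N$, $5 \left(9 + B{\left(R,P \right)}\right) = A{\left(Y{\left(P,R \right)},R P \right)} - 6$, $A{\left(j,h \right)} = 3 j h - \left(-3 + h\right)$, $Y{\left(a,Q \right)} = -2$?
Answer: $\frac{69742}{173} \approx 403.13$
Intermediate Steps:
$A{\left(j,h \right)} = 3 - h + 3 h j$ ($A{\left(j,h \right)} = 3 h j - \left(-3 + h\right) = 3 - h + 3 h j$)
$B{\left(R,P \right)} = - \frac{48}{5} - \frac{7 P R}{5}$ ($B{\left(R,P \right)} = -9 + \frac{\left(3 - R P + 3 R P \left(-2\right)\right) - 6}{5} = -9 + \frac{\left(3 - P R + 3 P R \left(-2\right)\right) - 6}{5} = -9 + \frac{\left(3 - P R - 6 P R\right) - 6}{5} = -9 + \frac{\left(3 - 7 P R\right) - 6}{5} = -9 + \frac{-3 - 7 P R}{5} = -9 - \left(\frac{3}{5} + \frac{7 P R}{5}\right) = - \frac{48}{5} - \frac{7 P R}{5}$)
$- \frac{69742}{G{\left(-298,B{\left(11,12 \right)} \right)}} = - \frac{69742}{125 - 298} = - \frac{69742}{-173} = \left(-69742\right) \left(- \frac{1}{173}\right) = \frac{69742}{173}$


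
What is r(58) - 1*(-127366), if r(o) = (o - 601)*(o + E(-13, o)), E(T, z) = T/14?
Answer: 1349267/14 ≈ 96376.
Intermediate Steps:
E(T, z) = T/14 (E(T, z) = T*(1/14) = T/14)
r(o) = (-601 + o)*(-13/14 + o) (r(o) = (o - 601)*(o + (1/14)*(-13)) = (-601 + o)*(o - 13/14) = (-601 + o)*(-13/14 + o))
r(58) - 1*(-127366) = (7813/14 + 58**2 - 8427/14*58) - 1*(-127366) = (7813/14 + 3364 - 244383/7) + 127366 = -433857/14 + 127366 = 1349267/14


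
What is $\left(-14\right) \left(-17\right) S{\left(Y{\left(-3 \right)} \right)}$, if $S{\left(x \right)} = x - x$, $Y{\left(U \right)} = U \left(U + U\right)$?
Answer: $0$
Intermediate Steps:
$Y{\left(U \right)} = 2 U^{2}$ ($Y{\left(U \right)} = U 2 U = 2 U^{2}$)
$S{\left(x \right)} = 0$
$\left(-14\right) \left(-17\right) S{\left(Y{\left(-3 \right)} \right)} = \left(-14\right) \left(-17\right) 0 = 238 \cdot 0 = 0$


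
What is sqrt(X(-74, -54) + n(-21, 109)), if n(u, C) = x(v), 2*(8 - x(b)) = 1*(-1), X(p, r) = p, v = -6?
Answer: I*sqrt(262)/2 ≈ 8.0932*I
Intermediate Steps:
x(b) = 17/2 (x(b) = 8 - (-1)/2 = 8 - 1/2*(-1) = 8 + 1/2 = 17/2)
n(u, C) = 17/2
sqrt(X(-74, -54) + n(-21, 109)) = sqrt(-74 + 17/2) = sqrt(-131/2) = I*sqrt(262)/2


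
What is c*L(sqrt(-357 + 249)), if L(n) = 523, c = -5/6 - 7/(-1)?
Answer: 19351/6 ≈ 3225.2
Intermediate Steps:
c = 37/6 (c = -5*1/6 - 7*(-1) = -5/6 + 7 = 37/6 ≈ 6.1667)
c*L(sqrt(-357 + 249)) = (37/6)*523 = 19351/6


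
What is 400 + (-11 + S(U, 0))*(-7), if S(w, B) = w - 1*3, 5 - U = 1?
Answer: 470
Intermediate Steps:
U = 4 (U = 5 - 1*1 = 5 - 1 = 4)
S(w, B) = -3 + w (S(w, B) = w - 3 = -3 + w)
400 + (-11 + S(U, 0))*(-7) = 400 + (-11 + (-3 + 4))*(-7) = 400 + (-11 + 1)*(-7) = 400 - 10*(-7) = 400 + 70 = 470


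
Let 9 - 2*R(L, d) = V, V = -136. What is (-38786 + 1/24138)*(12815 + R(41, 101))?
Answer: -24130979436925/48276 ≈ -4.9985e+8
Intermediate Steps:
R(L, d) = 145/2 (R(L, d) = 9/2 - ½*(-136) = 9/2 + 68 = 145/2)
(-38786 + 1/24138)*(12815 + R(41, 101)) = (-38786 + 1/24138)*(12815 + 145/2) = (-38786 + 1/24138)*(25775/2) = -936216467/24138*25775/2 = -24130979436925/48276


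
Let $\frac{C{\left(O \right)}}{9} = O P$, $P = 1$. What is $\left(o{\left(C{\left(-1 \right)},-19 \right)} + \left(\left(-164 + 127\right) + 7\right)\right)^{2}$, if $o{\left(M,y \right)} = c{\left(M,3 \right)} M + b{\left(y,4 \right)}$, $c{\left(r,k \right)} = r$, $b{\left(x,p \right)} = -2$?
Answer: $2401$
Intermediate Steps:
$C{\left(O \right)} = 9 O$ ($C{\left(O \right)} = 9 O 1 = 9 O$)
$o{\left(M,y \right)} = -2 + M^{2}$ ($o{\left(M,y \right)} = M M - 2 = M^{2} - 2 = -2 + M^{2}$)
$\left(o{\left(C{\left(-1 \right)},-19 \right)} + \left(\left(-164 + 127\right) + 7\right)\right)^{2} = \left(\left(-2 + \left(9 \left(-1\right)\right)^{2}\right) + \left(\left(-164 + 127\right) + 7\right)\right)^{2} = \left(\left(-2 + \left(-9\right)^{2}\right) + \left(-37 + 7\right)\right)^{2} = \left(\left(-2 + 81\right) - 30\right)^{2} = \left(79 - 30\right)^{2} = 49^{2} = 2401$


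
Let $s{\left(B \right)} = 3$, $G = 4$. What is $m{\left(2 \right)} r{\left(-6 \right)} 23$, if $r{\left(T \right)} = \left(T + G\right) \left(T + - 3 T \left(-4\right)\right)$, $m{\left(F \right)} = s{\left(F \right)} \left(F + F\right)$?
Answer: $43056$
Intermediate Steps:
$m{\left(F \right)} = 6 F$ ($m{\left(F \right)} = 3 \left(F + F\right) = 3 \cdot 2 F = 6 F$)
$r{\left(T \right)} = 13 T \left(4 + T\right)$ ($r{\left(T \right)} = \left(T + 4\right) \left(T + - 3 T \left(-4\right)\right) = \left(4 + T\right) \left(T + 12 T\right) = \left(4 + T\right) 13 T = 13 T \left(4 + T\right)$)
$m{\left(2 \right)} r{\left(-6 \right)} 23 = 6 \cdot 2 \cdot 13 \left(-6\right) \left(4 - 6\right) 23 = 12 \cdot 13 \left(-6\right) \left(-2\right) 23 = 12 \cdot 156 \cdot 23 = 1872 \cdot 23 = 43056$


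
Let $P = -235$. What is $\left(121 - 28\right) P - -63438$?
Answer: $41583$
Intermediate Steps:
$\left(121 - 28\right) P - -63438 = \left(121 - 28\right) \left(-235\right) - -63438 = 93 \left(-235\right) + 63438 = -21855 + 63438 = 41583$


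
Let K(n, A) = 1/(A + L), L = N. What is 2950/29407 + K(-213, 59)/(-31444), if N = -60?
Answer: 13255601/132096244 ≈ 0.10035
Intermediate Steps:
L = -60
K(n, A) = 1/(-60 + A) (K(n, A) = 1/(A - 60) = 1/(-60 + A))
2950/29407 + K(-213, 59)/(-31444) = 2950/29407 + 1/((-60 + 59)*(-31444)) = 2950*(1/29407) - 1/31444/(-1) = 2950/29407 - 1*(-1/31444) = 2950/29407 + 1/31444 = 13255601/132096244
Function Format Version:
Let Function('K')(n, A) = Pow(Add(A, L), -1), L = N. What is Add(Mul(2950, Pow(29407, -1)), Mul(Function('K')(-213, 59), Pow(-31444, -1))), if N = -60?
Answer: Rational(13255601, 132096244) ≈ 0.10035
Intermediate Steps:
L = -60
Function('K')(n, A) = Pow(Add(-60, A), -1) (Function('K')(n, A) = Pow(Add(A, -60), -1) = Pow(Add(-60, A), -1))
Add(Mul(2950, Pow(29407, -1)), Mul(Function('K')(-213, 59), Pow(-31444, -1))) = Add(Mul(2950, Pow(29407, -1)), Mul(Pow(Add(-60, 59), -1), Pow(-31444, -1))) = Add(Mul(2950, Rational(1, 29407)), Mul(Pow(-1, -1), Rational(-1, 31444))) = Add(Rational(2950, 29407), Mul(-1, Rational(-1, 31444))) = Add(Rational(2950, 29407), Rational(1, 31444)) = Rational(13255601, 132096244)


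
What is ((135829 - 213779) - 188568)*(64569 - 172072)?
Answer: 28651484554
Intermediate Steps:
((135829 - 213779) - 188568)*(64569 - 172072) = (-77950 - 188568)*(-107503) = -266518*(-107503) = 28651484554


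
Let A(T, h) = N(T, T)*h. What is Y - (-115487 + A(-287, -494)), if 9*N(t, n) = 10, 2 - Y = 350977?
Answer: -2114452/9 ≈ -2.3494e+5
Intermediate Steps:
Y = -350975 (Y = 2 - 1*350977 = 2 - 350977 = -350975)
N(t, n) = 10/9 (N(t, n) = (1/9)*10 = 10/9)
A(T, h) = 10*h/9
Y - (-115487 + A(-287, -494)) = -350975 - (-115487 + (10/9)*(-494)) = -350975 - (-115487 - 4940/9) = -350975 - 1*(-1044323/9) = -350975 + 1044323/9 = -2114452/9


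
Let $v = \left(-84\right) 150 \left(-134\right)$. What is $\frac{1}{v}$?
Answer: $\frac{1}{1688400} \approx 5.9228 \cdot 10^{-7}$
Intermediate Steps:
$v = 1688400$ ($v = \left(-12600\right) \left(-134\right) = 1688400$)
$\frac{1}{v} = \frac{1}{1688400}$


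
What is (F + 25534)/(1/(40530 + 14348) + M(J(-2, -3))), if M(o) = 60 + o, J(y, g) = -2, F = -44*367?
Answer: 515084908/3182925 ≈ 161.83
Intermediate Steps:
F = -16148
(F + 25534)/(1/(40530 + 14348) + M(J(-2, -3))) = (-16148 + 25534)/(1/(40530 + 14348) + (60 - 2)) = 9386/(1/54878 + 58) = 9386/(3182925/54878) = 9386*(54878/3182925) = 515084908/3182925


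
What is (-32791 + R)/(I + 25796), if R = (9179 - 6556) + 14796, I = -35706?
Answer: 7686/4955 ≈ 1.5512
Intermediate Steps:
R = 17419 (R = 2623 + 14796 = 17419)
(-32791 + R)/(I + 25796) = (-32791 + 17419)/(-35706 + 25796) = -15372/(-9910) = -15372*(-1/9910) = 7686/4955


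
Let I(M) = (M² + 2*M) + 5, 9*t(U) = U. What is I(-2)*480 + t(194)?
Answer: 21794/9 ≈ 2421.6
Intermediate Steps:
t(U) = U/9
I(M) = 5 + M² + 2*M
I(-2)*480 + t(194) = (5 + (-2)² + 2*(-2))*480 + (⅑)*194 = (5 + 4 - 4)*480 + 194/9 = 5*480 + 194/9 = 2400 + 194/9 = 21794/9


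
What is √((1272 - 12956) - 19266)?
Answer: 5*I*√1238 ≈ 175.93*I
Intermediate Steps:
√((1272 - 12956) - 19266) = √(-11684 - 19266) = √(-30950) = 5*I*√1238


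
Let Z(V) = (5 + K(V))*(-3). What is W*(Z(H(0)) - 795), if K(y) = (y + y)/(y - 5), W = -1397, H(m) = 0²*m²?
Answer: 1131570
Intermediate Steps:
H(m) = 0 (H(m) = 0*m² = 0)
K(y) = 2*y/(-5 + y) (K(y) = (2*y)/(-5 + y) = 2*y/(-5 + y))
Z(V) = -15 - 6*V/(-5 + V) (Z(V) = (5 + 2*V/(-5 + V))*(-3) = -15 - 6*V/(-5 + V))
W*(Z(H(0)) - 795) = -1397*(3*(25 - 7*0)/(-5 + 0) - 795) = -1397*(3*(25 + 0)/(-5) - 795) = -1397*(3*(-⅕)*25 - 795) = -1397*(-15 - 795) = -1397*(-810) = 1131570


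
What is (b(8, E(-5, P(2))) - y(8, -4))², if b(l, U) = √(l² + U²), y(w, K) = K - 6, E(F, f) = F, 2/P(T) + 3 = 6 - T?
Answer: (10 + √89)² ≈ 377.68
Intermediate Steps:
P(T) = 2/(3 - T) (P(T) = 2/(-3 + (6 - T)) = 2/(3 - T))
y(w, K) = -6 + K
b(l, U) = √(U² + l²)
(b(8, E(-5, P(2))) - y(8, -4))² = (√((-5)² + 8²) - (-6 - 4))² = (√(25 + 64) - 1*(-10))² = (√89 + 10)² = (10 + √89)²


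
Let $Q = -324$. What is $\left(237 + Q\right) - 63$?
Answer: $-150$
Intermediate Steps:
$\left(237 + Q\right) - 63 = \left(237 - 324\right) - 63 = -87 - 63 = -150$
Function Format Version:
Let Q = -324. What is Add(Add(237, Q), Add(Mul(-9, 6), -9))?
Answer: -150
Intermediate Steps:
Add(Add(237, Q), Add(Mul(-9, 6), -9)) = Add(Add(237, -324), Add(Mul(-9, 6), -9)) = Add(-87, Add(-54, -9)) = Add(-87, -63) = -150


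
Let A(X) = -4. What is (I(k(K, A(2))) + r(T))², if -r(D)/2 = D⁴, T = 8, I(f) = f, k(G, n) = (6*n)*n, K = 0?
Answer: 65545216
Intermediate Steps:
k(G, n) = 6*n²
r(D) = -2*D⁴
(I(k(K, A(2))) + r(T))² = (6*(-4)² - 2*8⁴)² = (6*16 - 2*4096)² = (96 - 8192)² = (-8096)² = 65545216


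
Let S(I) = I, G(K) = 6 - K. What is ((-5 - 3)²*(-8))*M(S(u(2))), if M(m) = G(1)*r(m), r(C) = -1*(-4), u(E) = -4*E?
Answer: -10240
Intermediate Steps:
r(C) = 4
M(m) = 20 (M(m) = (6 - 1*1)*4 = (6 - 1)*4 = 5*4 = 20)
((-5 - 3)²*(-8))*M(S(u(2))) = ((-5 - 3)²*(-8))*20 = ((-8)²*(-8))*20 = (64*(-8))*20 = -512*20 = -10240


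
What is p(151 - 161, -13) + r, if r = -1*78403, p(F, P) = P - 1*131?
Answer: -78547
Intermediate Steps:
p(F, P) = -131 + P (p(F, P) = P - 131 = -131 + P)
r = -78403
p(151 - 161, -13) + r = (-131 - 13) - 78403 = -144 - 78403 = -78547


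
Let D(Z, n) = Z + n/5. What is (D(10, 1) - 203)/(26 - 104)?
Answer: 482/195 ≈ 2.4718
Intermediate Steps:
D(Z, n) = Z + n/5 (D(Z, n) = Z + n*(⅕) = Z + n/5)
(D(10, 1) - 203)/(26 - 104) = ((10 + (⅕)*1) - 203)/(26 - 104) = ((10 + ⅕) - 203)/(-78) = (51/5 - 203)*(-1/78) = -964/5*(-1/78) = 482/195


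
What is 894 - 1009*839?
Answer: -845657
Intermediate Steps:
894 - 1009*839 = 894 - 846551 = -845657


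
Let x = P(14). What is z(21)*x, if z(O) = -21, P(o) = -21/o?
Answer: 63/2 ≈ 31.500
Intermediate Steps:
x = -3/2 (x = -21/14 = -21*1/14 = -3/2 ≈ -1.5000)
z(21)*x = -21*(-3/2) = 63/2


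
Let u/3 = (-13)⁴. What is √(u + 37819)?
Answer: √123502 ≈ 351.43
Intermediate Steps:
u = 85683 (u = 3*(-13)⁴ = 3*28561 = 85683)
√(u + 37819) = √(85683 + 37819) = √123502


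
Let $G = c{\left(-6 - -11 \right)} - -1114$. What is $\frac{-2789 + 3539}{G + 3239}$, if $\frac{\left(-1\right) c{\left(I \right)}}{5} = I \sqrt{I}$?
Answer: $\frac{1632375}{9472742} + \frac{9375 \sqrt{5}}{9472742} \approx 0.17454$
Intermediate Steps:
$c{\left(I \right)} = - 5 I^{\frac{3}{2}}$ ($c{\left(I \right)} = - 5 I \sqrt{I} = - 5 I^{\frac{3}{2}}$)
$G = 1114 - 25 \sqrt{5}$ ($G = - 5 \left(-6 - -11\right)^{\frac{3}{2}} - -1114 = - 5 \left(-6 + 11\right)^{\frac{3}{2}} + 1114 = - 5 \cdot 5^{\frac{3}{2}} + 1114 = - 5 \cdot 5 \sqrt{5} + 1114 = - 25 \sqrt{5} + 1114 = 1114 - 25 \sqrt{5} \approx 1058.1$)
$\frac{-2789 + 3539}{G + 3239} = \frac{-2789 + 3539}{\left(1114 - 25 \sqrt{5}\right) + 3239} = \frac{750}{4353 - 25 \sqrt{5}}$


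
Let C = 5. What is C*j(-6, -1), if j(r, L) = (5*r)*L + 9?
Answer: 195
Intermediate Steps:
j(r, L) = 9 + 5*L*r (j(r, L) = 5*L*r + 9 = 9 + 5*L*r)
C*j(-6, -1) = 5*(9 + 5*(-1)*(-6)) = 5*(9 + 30) = 5*39 = 195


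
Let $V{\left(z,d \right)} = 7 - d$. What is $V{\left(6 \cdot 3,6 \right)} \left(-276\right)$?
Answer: $-276$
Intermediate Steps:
$V{\left(6 \cdot 3,6 \right)} \left(-276\right) = \left(7 - 6\right) \left(-276\right) = 1 \left(-276\right) = -276$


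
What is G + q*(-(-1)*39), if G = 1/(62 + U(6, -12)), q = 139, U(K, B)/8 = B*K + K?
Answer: 2526185/466 ≈ 5421.0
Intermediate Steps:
U(K, B) = 8*K + 8*B*K (U(K, B) = 8*(B*K + K) = 8*(K + B*K) = 8*K + 8*B*K)
G = -1/466 (G = 1/(62 + 8*6*(1 - 12)) = 1/(62 + 8*6*(-11)) = 1/(62 - 528) = 1/(-466) = -1/466 ≈ -0.0021459)
G + q*(-(-1)*39) = -1/466 + 139*(-(-1)*39) = -1/466 + 139*(-1*(-39)) = -1/466 + 139*39 = -1/466 + 5421 = 2526185/466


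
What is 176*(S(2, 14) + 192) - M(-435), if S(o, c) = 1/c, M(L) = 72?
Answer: 236128/7 ≈ 33733.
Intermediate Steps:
176*(S(2, 14) + 192) - M(-435) = 176*(1/14 + 192) - 1*72 = 176*(1/14 + 192) - 72 = 176*(2689/14) - 72 = 236632/7 - 72 = 236128/7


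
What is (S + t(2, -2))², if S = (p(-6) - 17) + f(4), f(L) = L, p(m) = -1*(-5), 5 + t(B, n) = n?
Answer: 225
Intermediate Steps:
t(B, n) = -5 + n
p(m) = 5
S = -8 (S = (5 - 17) + 4 = -12 + 4 = -8)
(S + t(2, -2))² = (-8 + (-5 - 2))² = (-8 - 7)² = (-15)² = 225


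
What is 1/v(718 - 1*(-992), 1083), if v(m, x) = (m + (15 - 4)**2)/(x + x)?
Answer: 2166/1831 ≈ 1.1830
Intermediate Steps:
v(m, x) = (121 + m)/(2*x) (v(m, x) = (m + 11**2)/((2*x)) = (m + 121)*(1/(2*x)) = (121 + m)*(1/(2*x)) = (121 + m)/(2*x))
1/v(718 - 1*(-992), 1083) = 1/((1/2)*(121 + (718 - 1*(-992)))/1083) = 1/((1/2)*(1/1083)*(121 + (718 + 992))) = 1/((1/2)*(1/1083)*(121 + 1710)) = 1/((1/2)*(1/1083)*1831) = 1/(1831/2166) = 2166/1831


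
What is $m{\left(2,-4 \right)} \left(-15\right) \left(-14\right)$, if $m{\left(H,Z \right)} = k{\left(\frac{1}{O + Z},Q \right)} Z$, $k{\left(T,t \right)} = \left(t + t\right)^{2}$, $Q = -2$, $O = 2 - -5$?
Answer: $-13440$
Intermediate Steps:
$O = 7$ ($O = 2 + 5 = 7$)
$k{\left(T,t \right)} = 4 t^{2}$ ($k{\left(T,t \right)} = \left(2 t\right)^{2} = 4 t^{2}$)
$m{\left(H,Z \right)} = 16 Z$ ($m{\left(H,Z \right)} = 4 \left(-2\right)^{2} Z = 4 \cdot 4 Z = 16 Z$)
$m{\left(2,-4 \right)} \left(-15\right) \left(-14\right) = 16 \left(-4\right) \left(-15\right) \left(-14\right) = \left(-64\right) \left(-15\right) \left(-14\right) = 960 \left(-14\right) = -13440$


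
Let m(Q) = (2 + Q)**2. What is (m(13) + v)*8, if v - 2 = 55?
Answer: 2256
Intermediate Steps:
v = 57 (v = 2 + 55 = 57)
(m(13) + v)*8 = ((2 + 13)**2 + 57)*8 = (15**2 + 57)*8 = (225 + 57)*8 = 282*8 = 2256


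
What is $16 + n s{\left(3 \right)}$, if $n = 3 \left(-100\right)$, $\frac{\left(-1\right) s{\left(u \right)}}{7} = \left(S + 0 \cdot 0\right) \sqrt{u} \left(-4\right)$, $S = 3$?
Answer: $16 - 25200 \sqrt{3} \approx -43632.0$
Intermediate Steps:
$s{\left(u \right)} = 84 \sqrt{u}$ ($s{\left(u \right)} = - 7 \left(3 + 0 \cdot 0\right) \sqrt{u} \left(-4\right) = - 7 \left(3 + 0\right) \sqrt{u} \left(-4\right) = - 7 \cdot 3 \sqrt{u} \left(-4\right) = - 7 \left(- 12 \sqrt{u}\right) = 84 \sqrt{u}$)
$n = -300$
$16 + n s{\left(3 \right)} = 16 - 300 \cdot 84 \sqrt{3} = 16 - 25200 \sqrt{3}$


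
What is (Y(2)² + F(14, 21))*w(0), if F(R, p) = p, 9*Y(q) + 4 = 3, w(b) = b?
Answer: 0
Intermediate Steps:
Y(q) = -⅑ (Y(q) = -4/9 + (⅑)*3 = -4/9 + ⅓ = -⅑)
(Y(2)² + F(14, 21))*w(0) = ((-⅑)² + 21)*0 = (1/81 + 21)*0 = (1702/81)*0 = 0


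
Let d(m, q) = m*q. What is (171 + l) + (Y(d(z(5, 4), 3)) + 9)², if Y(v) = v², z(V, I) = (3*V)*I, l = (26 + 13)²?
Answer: 1050344973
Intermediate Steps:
l = 1521 (l = 39² = 1521)
z(V, I) = 3*I*V
(171 + l) + (Y(d(z(5, 4), 3)) + 9)² = (171 + 1521) + (((3*4*5)*3)² + 9)² = 1692 + ((60*3)² + 9)² = 1692 + (180² + 9)² = 1692 + (32400 + 9)² = 1692 + 32409² = 1692 + 1050343281 = 1050344973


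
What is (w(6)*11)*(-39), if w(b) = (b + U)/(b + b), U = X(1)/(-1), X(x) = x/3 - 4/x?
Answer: -4147/12 ≈ -345.58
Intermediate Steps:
X(x) = -4/x + x/3 (X(x) = x*(⅓) - 4/x = x/3 - 4/x = -4/x + x/3)
U = 11/3 (U = (-4/1 + (⅓)*1)/(-1) = (-4*1 + ⅓)*(-1) = (-4 + ⅓)*(-1) = -11/3*(-1) = 11/3 ≈ 3.6667)
w(b) = (11/3 + b)/(2*b) (w(b) = (b + 11/3)/(b + b) = (11/3 + b)/((2*b)) = (11/3 + b)*(1/(2*b)) = (11/3 + b)/(2*b))
(w(6)*11)*(-39) = (((⅙)*(11 + 3*6)/6)*11)*(-39) = (((⅙)*(⅙)*(11 + 18))*11)*(-39) = (((⅙)*(⅙)*29)*11)*(-39) = ((29/36)*11)*(-39) = (319/36)*(-39) = -4147/12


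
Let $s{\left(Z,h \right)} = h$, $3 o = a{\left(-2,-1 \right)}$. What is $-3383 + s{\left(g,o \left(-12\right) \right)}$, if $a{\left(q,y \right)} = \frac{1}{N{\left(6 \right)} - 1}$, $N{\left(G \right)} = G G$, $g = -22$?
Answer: $- \frac{118409}{35} \approx -3383.1$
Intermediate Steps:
$N{\left(G \right)} = G^{2}$
$a{\left(q,y \right)} = \frac{1}{35}$ ($a{\left(q,y \right)} = \frac{1}{6^{2} - 1} = \frac{1}{36 - 1} = \frac{1}{35}$)
$o = \frac{1}{105}$ ($o = \frac{1}{3} \cdot \frac{1}{35} = \frac{1}{105} \approx 0.0095238$)
$-3383 + s{\left(g,o \left(-12\right) \right)} = -3383 + \frac{1}{105} \left(-12\right) = -3383 - \frac{4}{35} = - \frac{118409}{35}$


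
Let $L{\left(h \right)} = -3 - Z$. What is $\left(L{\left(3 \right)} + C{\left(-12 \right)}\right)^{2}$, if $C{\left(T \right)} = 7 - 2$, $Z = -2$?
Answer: $16$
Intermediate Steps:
$L{\left(h \right)} = -1$ ($L{\left(h \right)} = -3 - -2 = -3 + 2 = -1$)
$C{\left(T \right)} = 5$
$\left(L{\left(3 \right)} + C{\left(-12 \right)}\right)^{2} = \left(-1 + 5\right)^{2} = 4^{2} = 16$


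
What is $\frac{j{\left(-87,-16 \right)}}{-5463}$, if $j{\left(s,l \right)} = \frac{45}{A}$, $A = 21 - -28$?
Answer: $- \frac{5}{29743} \approx -0.00016811$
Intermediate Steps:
$A = 49$ ($A = 21 + 28 = 49$)
$j{\left(s,l \right)} = \frac{45}{49}$
$\frac{j{\left(-87,-16 \right)}}{-5463} = \frac{45}{49 \left(-5463\right)} = \frac{45}{49} \left(- \frac{1}{5463}\right) = - \frac{5}{29743}$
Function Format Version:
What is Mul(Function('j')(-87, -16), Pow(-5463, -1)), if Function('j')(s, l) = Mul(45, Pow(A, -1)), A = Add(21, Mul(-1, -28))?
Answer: Rational(-5, 29743) ≈ -0.00016811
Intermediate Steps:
A = 49 (A = Add(21, 28) = 49)
Function('j')(s, l) = Rational(45, 49) (Function('j')(s, l) = Mul(45, Pow(49, -1)) = Mul(45, Rational(1, 49)) = Rational(45, 49))
Mul(Function('j')(-87, -16), Pow(-5463, -1)) = Mul(Rational(45, 49), Pow(-5463, -1)) = Mul(Rational(45, 49), Rational(-1, 5463)) = Rational(-5, 29743)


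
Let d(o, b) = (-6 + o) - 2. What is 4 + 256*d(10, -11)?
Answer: 516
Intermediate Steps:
d(o, b) = -8 + o
4 + 256*d(10, -11) = 4 + 256*(-8 + 10) = 4 + 256*2 = 4 + 512 = 516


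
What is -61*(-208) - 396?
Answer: 12292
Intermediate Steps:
-61*(-208) - 396 = 12688 - 396 = 12292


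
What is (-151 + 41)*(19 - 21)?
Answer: 220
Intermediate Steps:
(-151 + 41)*(19 - 21) = -110*(-2) = 220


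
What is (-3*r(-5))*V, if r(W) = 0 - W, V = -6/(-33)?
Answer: -30/11 ≈ -2.7273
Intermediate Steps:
V = 2/11 (V = -6*(-1/33) = 2/11 ≈ 0.18182)
r(W) = -W
(-3*r(-5))*V = -(-3)*(-5)*(2/11) = -3*5*(2/11) = -15*2/11 = -30/11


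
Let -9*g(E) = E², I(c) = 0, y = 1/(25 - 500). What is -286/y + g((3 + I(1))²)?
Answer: 135841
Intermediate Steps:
y = -1/475 (y = 1/(-475) = -1/475 ≈ -0.0021053)
g(E) = -E²/9
-286/y + g((3 + I(1))²) = -286/(-1/475) - (3 + 0)⁴/9 = -286*(-475) - (3²)²/9 = 135850 - ⅑*9² = 135850 - ⅑*81 = 135850 - 9 = 135841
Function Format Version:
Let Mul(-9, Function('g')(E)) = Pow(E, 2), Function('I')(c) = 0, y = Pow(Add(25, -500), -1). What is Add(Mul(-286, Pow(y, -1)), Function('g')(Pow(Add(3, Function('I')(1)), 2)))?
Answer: 135841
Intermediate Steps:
y = Rational(-1, 475) (y = Pow(-475, -1) = Rational(-1, 475) ≈ -0.0021053)
Function('g')(E) = Mul(Rational(-1, 9), Pow(E, 2))
Add(Mul(-286, Pow(y, -1)), Function('g')(Pow(Add(3, Function('I')(1)), 2))) = Add(Mul(-286, Pow(Rational(-1, 475), -1)), Mul(Rational(-1, 9), Pow(Pow(Add(3, 0), 2), 2))) = Add(Mul(-286, -475), Mul(Rational(-1, 9), Pow(Pow(3, 2), 2))) = Add(135850, Mul(Rational(-1, 9), Pow(9, 2))) = Add(135850, Mul(Rational(-1, 9), 81)) = Add(135850, -9) = 135841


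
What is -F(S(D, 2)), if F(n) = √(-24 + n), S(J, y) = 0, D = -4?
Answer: -2*I*√6 ≈ -4.899*I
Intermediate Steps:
-F(S(D, 2)) = -√(-24 + 0) = -√(-24) = -2*I*√6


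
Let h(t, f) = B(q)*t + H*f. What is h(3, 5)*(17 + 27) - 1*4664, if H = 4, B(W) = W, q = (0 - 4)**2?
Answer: -1672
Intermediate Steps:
q = 16 (q = (-4)**2 = 16)
h(t, f) = 4*f + 16*t (h(t, f) = 16*t + 4*f = 4*f + 16*t)
h(3, 5)*(17 + 27) - 1*4664 = (4*5 + 16*3)*(17 + 27) - 1*4664 = (20 + 48)*44 - 4664 = 68*44 - 4664 = 2992 - 4664 = -1672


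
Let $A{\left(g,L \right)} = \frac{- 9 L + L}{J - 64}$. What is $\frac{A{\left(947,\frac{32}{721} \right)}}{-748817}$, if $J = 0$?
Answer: $- \frac{4}{539897057} \approx -7.4088 \cdot 10^{-9}$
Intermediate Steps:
$A{\left(g,L \right)} = \frac{L}{8}$ ($A{\left(g,L \right)} = \frac{- 9 L + L}{0 - 64} = \frac{\left(-8\right) L}{-64} = - 8 L \left(- \frac{1}{64}\right) = \frac{L}{8}$)
$\frac{A{\left(947,\frac{32}{721} \right)}}{-748817} = \frac{\frac{1}{8} \cdot \frac{32}{721}}{-748817} = \frac{32 \cdot \frac{1}{721}}{8} \left(- \frac{1}{748817}\right) = \frac{1}{8} \cdot \frac{32}{721} \left(- \frac{1}{748817}\right) = \frac{4}{721} \left(- \frac{1}{748817}\right) = - \frac{4}{539897057}$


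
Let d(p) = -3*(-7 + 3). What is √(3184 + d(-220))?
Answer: 2*√799 ≈ 56.533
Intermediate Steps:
d(p) = 12 (d(p) = -3*(-4) = 12)
√(3184 + d(-220)) = √(3184 + 12) = √3196 = 2*√799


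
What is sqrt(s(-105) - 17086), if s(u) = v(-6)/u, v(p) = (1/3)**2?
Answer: I*sqrt(1695358455)/315 ≈ 130.71*I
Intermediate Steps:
v(p) = 1/9 (v(p) = (1/3)**2 = 1/9)
s(u) = 1/(9*u)
sqrt(s(-105) - 17086) = sqrt((1/9)/(-105) - 17086) = sqrt((1/9)*(-1/105) - 17086) = sqrt(-1/945 - 17086) = sqrt(-16146271/945) = I*sqrt(1695358455)/315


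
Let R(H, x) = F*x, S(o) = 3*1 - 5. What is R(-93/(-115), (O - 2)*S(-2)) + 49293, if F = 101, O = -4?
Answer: 50505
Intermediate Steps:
S(o) = -2 (S(o) = 3 - 5 = -2)
R(H, x) = 101*x
R(-93/(-115), (O - 2)*S(-2)) + 49293 = 101*((-4 - 2)*(-2)) + 49293 = 101*(-6*(-2)) + 49293 = 101*12 + 49293 = 1212 + 49293 = 50505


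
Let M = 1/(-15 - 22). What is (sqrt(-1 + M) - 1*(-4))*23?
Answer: 92 + 23*I*sqrt(1406)/37 ≈ 92.0 + 23.309*I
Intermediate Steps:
M = -1/37 (M = 1/(-37) = -1/37 ≈ -0.027027)
(sqrt(-1 + M) - 1*(-4))*23 = (sqrt(-1 - 1/37) - 1*(-4))*23 = (sqrt(-38/37) + 4)*23 = (I*sqrt(1406)/37 + 4)*23 = (4 + I*sqrt(1406)/37)*23 = 92 + 23*I*sqrt(1406)/37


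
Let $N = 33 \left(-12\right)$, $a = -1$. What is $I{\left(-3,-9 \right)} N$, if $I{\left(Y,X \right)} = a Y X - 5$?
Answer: $12672$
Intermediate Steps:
$I{\left(Y,X \right)} = -5 - X Y$ ($I{\left(Y,X \right)} = - Y X - 5 = - X Y - 5 = -5 - X Y$)
$N = -396$
$I{\left(-3,-9 \right)} N = \left(-5 - \left(-9\right) \left(-3\right)\right) \left(-396\right) = \left(-5 - 27\right) \left(-396\right) = \left(-32\right) \left(-396\right) = 12672$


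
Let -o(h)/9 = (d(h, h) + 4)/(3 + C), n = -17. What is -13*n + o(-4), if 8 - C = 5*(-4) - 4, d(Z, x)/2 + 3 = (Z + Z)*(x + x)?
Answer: 943/5 ≈ 188.60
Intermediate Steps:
d(Z, x) = -6 + 8*Z*x (d(Z, x) = -6 + 2*((Z + Z)*(x + x)) = -6 + 2*((2*Z)*(2*x)) = -6 + 2*(4*Z*x) = -6 + 8*Z*x)
C = 32 (C = 8 - (5*(-4) - 4) = 8 - (-20 - 4) = 8 - 1*(-24) = 8 + 24 = 32)
o(h) = 18/35 - 72*h²/35 (o(h) = -9*((-6 + 8*h*h) + 4)/(3 + 32) = -9*((-6 + 8*h²) + 4)/35 = -9*(-2 + 8*h²)/35 = -9*(-2/35 + 8*h²/35) = 18/35 - 72*h²/35)
-13*n + o(-4) = -13*(-17) + (18/35 - 72/35*(-4)²) = 221 + (18/35 - 72/35*16) = 221 + (18/35 - 1152/35) = 221 - 162/5 = 943/5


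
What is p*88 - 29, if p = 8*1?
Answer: 675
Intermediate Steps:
p = 8
p*88 - 29 = 8*88 - 29 = 704 - 29 = 675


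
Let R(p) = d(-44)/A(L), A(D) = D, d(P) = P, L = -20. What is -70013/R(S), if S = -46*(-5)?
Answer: -350065/11 ≈ -31824.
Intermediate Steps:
S = 230
R(p) = 11/5 (R(p) = -44/(-20) = -44*(-1/20) = 11/5)
-70013/R(S) = -70013/11/5 = -70013*5/11 = -350065/11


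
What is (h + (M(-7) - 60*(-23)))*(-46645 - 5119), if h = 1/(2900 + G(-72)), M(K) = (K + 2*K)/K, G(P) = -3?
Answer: -207395157728/2897 ≈ -7.1590e+7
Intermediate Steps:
M(K) = 3 (M(K) = (3*K)/K = 3)
h = 1/2897 (h = 1/(2900 - 3) = 1/2897 ≈ 0.00034518)
(h + (M(-7) - 60*(-23)))*(-46645 - 5119) = (1/2897 + (3 - 60*(-23)))*(-46645 - 5119) = (1/2897 + (3 + 1380))*(-51764) = (1/2897 + 1383)*(-51764) = (4006552/2897)*(-51764) = -207395157728/2897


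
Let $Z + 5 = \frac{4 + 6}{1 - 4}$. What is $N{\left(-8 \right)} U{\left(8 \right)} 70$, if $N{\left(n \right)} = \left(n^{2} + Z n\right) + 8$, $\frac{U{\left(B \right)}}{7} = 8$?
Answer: $\frac{1630720}{3} \approx 5.4357 \cdot 10^{5}$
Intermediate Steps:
$Z = - \frac{25}{3}$ ($Z = -5 + \frac{4 + 6}{1 - 4} = -5 + \frac{10}{-3} = -5 + 10 \left(- \frac{1}{3}\right) = -5 - \frac{10}{3} = - \frac{25}{3} \approx -8.3333$)
$U{\left(B \right)} = 56$ ($U{\left(B \right)} = 7 \cdot 8 = 56$)
$N{\left(n \right)} = 8 + n^{2} - \frac{25 n}{3}$ ($N{\left(n \right)} = \left(n^{2} - \frac{25 n}{3}\right) + 8 = 8 + n^{2} - \frac{25 n}{3}$)
$N{\left(-8 \right)} U{\left(8 \right)} 70 = \left(8 + \left(-8\right)^{2} - - \frac{200}{3}\right) 56 \cdot 70 = \left(8 + 64 + \frac{200}{3}\right) 56 \cdot 70 = \frac{416}{3} \cdot 56 \cdot 70 = \frac{23296}{3} \cdot 70 = \frac{1630720}{3}$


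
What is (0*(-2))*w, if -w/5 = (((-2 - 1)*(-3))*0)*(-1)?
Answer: 0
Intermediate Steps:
w = 0 (w = -5*((-2 - 1)*(-3))*0*(-1) = -5*-3*(-3)*0*(-1) = -5*9*0*(-1) = -0*(-1) = -5*0 = 0)
(0*(-2))*w = (0*(-2))*0 = 0*0 = 0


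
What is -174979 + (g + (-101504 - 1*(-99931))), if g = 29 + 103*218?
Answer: -154069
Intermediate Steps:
g = 22483 (g = 29 + 22454 = 22483)
-174979 + (g + (-101504 - 1*(-99931))) = -174979 + (22483 + (-101504 - 1*(-99931))) = -174979 + (22483 + (-101504 + 99931)) = -174979 + (22483 - 1573) = -174979 + 20910 = -154069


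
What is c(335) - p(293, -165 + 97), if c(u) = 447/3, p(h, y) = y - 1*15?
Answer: 232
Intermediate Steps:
p(h, y) = -15 + y (p(h, y) = y - 15 = -15 + y)
c(u) = 149 (c(u) = 447*(⅓) = 149)
c(335) - p(293, -165 + 97) = 149 - (-15 + (-165 + 97)) = 149 - (-15 - 68) = 149 - 1*(-83) = 149 + 83 = 232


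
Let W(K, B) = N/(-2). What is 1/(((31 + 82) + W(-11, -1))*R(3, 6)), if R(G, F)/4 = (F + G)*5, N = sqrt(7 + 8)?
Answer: 113/2297745 + sqrt(15)/4595490 ≈ 5.0021e-5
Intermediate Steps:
N = sqrt(15) ≈ 3.8730
W(K, B) = -sqrt(15)/2 (W(K, B) = sqrt(15)/(-2) = sqrt(15)*(-1/2) = -sqrt(15)/2)
R(G, F) = 20*F + 20*G (R(G, F) = 4*((F + G)*5) = 4*(5*F + 5*G) = 20*F + 20*G)
1/(((31 + 82) + W(-11, -1))*R(3, 6)) = 1/(((31 + 82) - sqrt(15)/2)*(20*6 + 20*3)) = 1/((113 - sqrt(15)/2)*(120 + 60)) = 1/((113 - sqrt(15)/2)*180) = 1/(20340 - 90*sqrt(15))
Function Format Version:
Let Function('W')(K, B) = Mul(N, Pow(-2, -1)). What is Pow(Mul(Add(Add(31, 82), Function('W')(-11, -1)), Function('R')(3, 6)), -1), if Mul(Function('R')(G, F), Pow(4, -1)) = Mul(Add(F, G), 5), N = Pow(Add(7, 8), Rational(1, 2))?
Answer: Add(Rational(113, 2297745), Mul(Rational(1, 4595490), Pow(15, Rational(1, 2)))) ≈ 5.0021e-5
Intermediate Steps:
N = Pow(15, Rational(1, 2)) ≈ 3.8730
Function('W')(K, B) = Mul(Rational(-1, 2), Pow(15, Rational(1, 2))) (Function('W')(K, B) = Mul(Pow(15, Rational(1, 2)), Pow(-2, -1)) = Mul(Pow(15, Rational(1, 2)), Rational(-1, 2)) = Mul(Rational(-1, 2), Pow(15, Rational(1, 2))))
Function('R')(G, F) = Add(Mul(20, F), Mul(20, G)) (Function('R')(G, F) = Mul(4, Mul(Add(F, G), 5)) = Mul(4, Add(Mul(5, F), Mul(5, G))) = Add(Mul(20, F), Mul(20, G)))
Pow(Mul(Add(Add(31, 82), Function('W')(-11, -1)), Function('R')(3, 6)), -1) = Pow(Mul(Add(Add(31, 82), Mul(Rational(-1, 2), Pow(15, Rational(1, 2)))), Add(Mul(20, 6), Mul(20, 3))), -1) = Pow(Mul(Add(113, Mul(Rational(-1, 2), Pow(15, Rational(1, 2)))), Add(120, 60)), -1) = Pow(Mul(Add(113, Mul(Rational(-1, 2), Pow(15, Rational(1, 2)))), 180), -1) = Pow(Add(20340, Mul(-90, Pow(15, Rational(1, 2)))), -1)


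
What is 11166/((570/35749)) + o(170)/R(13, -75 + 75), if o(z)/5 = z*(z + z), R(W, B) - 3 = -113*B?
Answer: 227041667/285 ≈ 7.9664e+5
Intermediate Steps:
R(W, B) = 3 - 113*B
o(z) = 10*z**2 (o(z) = 5*(z*(z + z)) = 5*(z*(2*z)) = 5*(2*z**2) = 10*z**2)
11166/((570/35749)) + o(170)/R(13, -75 + 75) = 11166/((570/35749)) + (10*170**2)/(3 - 113*(-75 + 75)) = 11166/((570*(1/35749))) + (10*28900)/(3 - 113*0) = 11166/(570/35749) + 289000/(3 + 0) = 11166*(35749/570) + 289000/3 = 66528889/95 + 289000*(1/3) = 66528889/95 + 289000/3 = 227041667/285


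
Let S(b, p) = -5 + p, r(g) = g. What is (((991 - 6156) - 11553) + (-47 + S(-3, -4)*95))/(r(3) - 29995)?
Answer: 4405/7498 ≈ 0.58749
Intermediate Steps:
(((991 - 6156) - 11553) + (-47 + S(-3, -4)*95))/(r(3) - 29995) = (((991 - 6156) - 11553) + (-47 + (-5 - 4)*95))/(3 - 29995) = ((-5165 - 11553) + (-47 - 9*95))/(-29992) = (-16718 + (-47 - 855))*(-1/29992) = (-16718 - 902)*(-1/29992) = -17620*(-1/29992) = 4405/7498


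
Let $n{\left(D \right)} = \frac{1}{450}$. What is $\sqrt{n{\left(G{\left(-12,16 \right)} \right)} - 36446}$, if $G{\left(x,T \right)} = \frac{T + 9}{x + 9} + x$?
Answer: $\frac{i \sqrt{32801398}}{30} \approx 190.91 i$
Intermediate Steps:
$G{\left(x,T \right)} = x + \frac{9 + T}{9 + x}$ ($G{\left(x,T \right)} = \frac{9 + T}{9 + x} + x = x + \frac{9 + T}{9 + x}$)
$n{\left(D \right)} = \frac{1}{450}$
$\sqrt{n{\left(G{\left(-12,16 \right)} \right)} - 36446} = \sqrt{\frac{1}{450} - 36446} = \sqrt{- \frac{16400699}{450}} = \frac{i \sqrt{32801398}}{30}$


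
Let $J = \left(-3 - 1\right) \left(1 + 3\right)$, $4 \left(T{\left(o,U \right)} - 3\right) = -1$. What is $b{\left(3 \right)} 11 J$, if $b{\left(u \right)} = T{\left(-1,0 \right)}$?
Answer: $-484$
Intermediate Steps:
$T{\left(o,U \right)} = \frac{11}{4}$ ($T{\left(o,U \right)} = 3 + \frac{1}{4} \left(-1\right) = 3 - \frac{1}{4} = \frac{11}{4}$)
$b{\left(u \right)} = \frac{11}{4}$
$J = -16$ ($J = \left(-4\right) 4 = -16$)
$b{\left(3 \right)} 11 J = \frac{11}{4} \cdot 11 \left(-16\right) = \frac{121}{4} \left(-16\right) = -484$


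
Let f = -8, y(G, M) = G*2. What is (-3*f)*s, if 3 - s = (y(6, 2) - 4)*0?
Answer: 72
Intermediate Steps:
y(G, M) = 2*G
s = 3 (s = 3 - (2*6 - 4)*0 = 3 - (12 - 4)*0 = 3 - 8*0 = 3 - 1*0 = 3 + 0 = 3)
(-3*f)*s = -3*(-8)*3 = 24*3 = 72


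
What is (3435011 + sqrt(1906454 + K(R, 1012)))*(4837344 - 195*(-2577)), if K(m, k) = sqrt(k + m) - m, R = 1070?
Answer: 18342474403449 + 5339859*sqrt(1905384 + sqrt(2082)) ≈ 1.8350e+13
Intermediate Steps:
(3435011 + sqrt(1906454 + K(R, 1012)))*(4837344 - 195*(-2577)) = (3435011 + sqrt(1906454 + (sqrt(1012 + 1070) - 1*1070)))*(4837344 - 195*(-2577)) = (3435011 + sqrt(1906454 + (sqrt(2082) - 1070)))*(4837344 + 502515) = (3435011 + sqrt(1906454 + (-1070 + sqrt(2082))))*5339859 = (3435011 + sqrt(1905384 + sqrt(2082)))*5339859 = 18342474403449 + 5339859*sqrt(1905384 + sqrt(2082))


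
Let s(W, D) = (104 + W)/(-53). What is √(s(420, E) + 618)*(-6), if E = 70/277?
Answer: -6*√1708190/53 ≈ -147.96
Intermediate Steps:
E = 70/277 (E = 70*(1/277) = 70/277 ≈ 0.25271)
s(W, D) = -104/53 - W/53 (s(W, D) = (104 + W)*(-1/53) = -104/53 - W/53)
√(s(420, E) + 618)*(-6) = √((-104/53 - 1/53*420) + 618)*(-6) = √((-104/53 - 420/53) + 618)*(-6) = √(-524/53 + 618)*(-6) = √(32230/53)*(-6) = (√1708190/53)*(-6) = -6*√1708190/53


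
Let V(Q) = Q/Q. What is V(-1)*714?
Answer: 714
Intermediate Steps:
V(Q) = 1
V(-1)*714 = 1*714 = 714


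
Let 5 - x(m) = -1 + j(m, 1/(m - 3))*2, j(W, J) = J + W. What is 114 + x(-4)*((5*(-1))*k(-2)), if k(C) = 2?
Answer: -202/7 ≈ -28.857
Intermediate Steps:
x(m) = 6 - 2*m - 2/(-3 + m) (x(m) = 5 - (-1 + (1/(m - 3) + m)*2) = 5 - (-1 + (1/(-3 + m) + m)*2) = 5 - (-1 + (m + 1/(-3 + m))*2) = 5 - (-1 + (2*m + 2/(-3 + m))) = 5 - (-1 + 2*m + 2/(-3 + m)) = 5 + (1 - 2*m - 2/(-3 + m)) = 6 - 2*m - 2/(-3 + m))
114 + x(-4)*((5*(-1))*k(-2)) = 114 + (2*(-10 - 1*(-4)² + 6*(-4))/(-3 - 4))*((5*(-1))*2) = 114 + (2*(-10 - 1*16 - 24)/(-7))*(-5*2) = 114 + (2*(-⅐)*(-10 - 16 - 24))*(-10) = 114 + (2*(-⅐)*(-50))*(-10) = 114 + (100/7)*(-10) = 114 - 1000/7 = -202/7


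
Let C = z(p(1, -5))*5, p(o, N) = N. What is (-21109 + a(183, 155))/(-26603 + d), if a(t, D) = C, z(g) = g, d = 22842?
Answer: 21134/3761 ≈ 5.6192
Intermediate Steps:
C = -25 (C = -5*5 = -25)
a(t, D) = -25
(-21109 + a(183, 155))/(-26603 + d) = (-21109 - 25)/(-26603 + 22842) = -21134/(-3761) = -21134*(-1/3761) = 21134/3761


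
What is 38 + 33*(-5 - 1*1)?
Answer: -160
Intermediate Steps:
38 + 33*(-5 - 1*1) = 38 + 33*(-5 - 1) = 38 + 33*(-6) = 38 - 198 = -160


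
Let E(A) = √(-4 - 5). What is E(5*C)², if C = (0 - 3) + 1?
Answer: -9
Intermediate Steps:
C = -2 (C = -3 + 1 = -2)
E(A) = 3*I (E(A) = √(-9) = 3*I)
E(5*C)² = (3*I)² = -9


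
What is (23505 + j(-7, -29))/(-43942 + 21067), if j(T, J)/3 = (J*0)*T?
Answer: -1567/1525 ≈ -1.0275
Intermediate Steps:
j(T, J) = 0 (j(T, J) = 3*((J*0)*T) = 3*(0*T) = 3*0 = 0)
(23505 + j(-7, -29))/(-43942 + 21067) = (23505 + 0)/(-43942 + 21067) = 23505/(-22875) = 23505*(-1/22875) = -1567/1525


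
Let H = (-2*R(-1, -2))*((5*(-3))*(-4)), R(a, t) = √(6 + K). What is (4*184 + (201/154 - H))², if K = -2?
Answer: 22651755025/23716 ≈ 9.5513e+5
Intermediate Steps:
R(a, t) = 2 (R(a, t) = √(6 - 2) = √4 = 2)
H = -240 (H = (-2*2)*((5*(-3))*(-4)) = -(-60)*(-4) = -4*60 = -240)
(4*184 + (201/154 - H))² = (4*184 + (201/154 - 1*(-240)))² = (736 + (201*(1/154) + 240))² = (736 + (201/154 + 240))² = (736 + 37161/154)² = (150505/154)² = 22651755025/23716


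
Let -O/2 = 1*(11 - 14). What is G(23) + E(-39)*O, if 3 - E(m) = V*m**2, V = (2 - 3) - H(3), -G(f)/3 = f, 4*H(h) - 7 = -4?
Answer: 31839/2 ≈ 15920.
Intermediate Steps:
H(h) = 3/4 (H(h) = 7/4 + (1/4)*(-4) = 7/4 - 1 = 3/4)
G(f) = -3*f
V = -7/4 (V = (2 - 3) - 1*3/4 = -1 - 3/4 = -7/4 ≈ -1.7500)
O = 6 (O = -2*(11 - 14) = -2*(-3) = 6)
E(m) = 3 + 7*m**2/4 (E(m) = 3 - (-7)*m**2/4 = 3 + 7*m**2/4)
G(23) + E(-39)*O = -3*23 + (3 + (7/4)*(-39)**2)*6 = -69 + (3 + (7/4)*1521)*6 = -69 + (3 + 10647/4)*6 = -69 + (10659/4)*6 = -69 + 31977/2 = 31839/2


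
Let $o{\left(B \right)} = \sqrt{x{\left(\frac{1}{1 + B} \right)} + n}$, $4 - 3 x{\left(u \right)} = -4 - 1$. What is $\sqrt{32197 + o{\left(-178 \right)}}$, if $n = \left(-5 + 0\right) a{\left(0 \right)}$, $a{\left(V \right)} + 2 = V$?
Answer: $\sqrt{32197 + \sqrt{13}} \approx 179.45$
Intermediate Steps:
$a{\left(V \right)} = -2 + V$
$n = 10$ ($n = \left(-5 + 0\right) \left(-2 + 0\right) = \left(-5\right) \left(-2\right) = 10$)
$x{\left(u \right)} = 3$ ($x{\left(u \right)} = \frac{4}{3} - \frac{-4 - 1}{3} = \frac{4}{3} - - \frac{5}{3} = \frac{4}{3} + \frac{5}{3} = 3$)
$o{\left(B \right)} = \sqrt{13}$ ($o{\left(B \right)} = \sqrt{3 + 10} = \sqrt{13}$)
$\sqrt{32197 + o{\left(-178 \right)}} = \sqrt{32197 + \sqrt{13}}$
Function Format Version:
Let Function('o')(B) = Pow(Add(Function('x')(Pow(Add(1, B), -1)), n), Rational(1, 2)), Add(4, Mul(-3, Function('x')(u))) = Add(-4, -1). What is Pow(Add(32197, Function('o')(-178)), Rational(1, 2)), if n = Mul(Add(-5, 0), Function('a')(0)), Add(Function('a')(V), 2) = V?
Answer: Pow(Add(32197, Pow(13, Rational(1, 2))), Rational(1, 2)) ≈ 179.45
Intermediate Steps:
Function('a')(V) = Add(-2, V)
n = 10 (n = Mul(Add(-5, 0), Add(-2, 0)) = Mul(-5, -2) = 10)
Function('x')(u) = 3 (Function('x')(u) = Add(Rational(4, 3), Mul(Rational(-1, 3), Add(-4, -1))) = Add(Rational(4, 3), Mul(Rational(-1, 3), -5)) = Add(Rational(4, 3), Rational(5, 3)) = 3)
Function('o')(B) = Pow(13, Rational(1, 2)) (Function('o')(B) = Pow(Add(3, 10), Rational(1, 2)) = Pow(13, Rational(1, 2)))
Pow(Add(32197, Function('o')(-178)), Rational(1, 2)) = Pow(Add(32197, Pow(13, Rational(1, 2))), Rational(1, 2))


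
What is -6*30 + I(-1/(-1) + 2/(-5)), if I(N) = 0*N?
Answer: -180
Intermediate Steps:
I(N) = 0
-6*30 + I(-1/(-1) + 2/(-5)) = -6*30 + 0 = -180 + 0 = -180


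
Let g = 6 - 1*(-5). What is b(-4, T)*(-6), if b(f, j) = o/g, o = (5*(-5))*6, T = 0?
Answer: 900/11 ≈ 81.818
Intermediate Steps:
g = 11 (g = 6 + 5 = 11)
o = -150 (o = -25*6 = -150)
b(f, j) = -150/11
b(-4, T)*(-6) = -150/11*(-6) = 900/11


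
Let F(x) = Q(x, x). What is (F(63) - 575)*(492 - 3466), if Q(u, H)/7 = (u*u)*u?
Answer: -5203768396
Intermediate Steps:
Q(u, H) = 7*u³ (Q(u, H) = 7*((u*u)*u) = 7*(u²*u) = 7*u³)
F(x) = 7*x³
(F(63) - 575)*(492 - 3466) = (7*63³ - 575)*(492 - 3466) = (7*250047 - 575)*(-2974) = (1750329 - 575)*(-2974) = 1749754*(-2974) = -5203768396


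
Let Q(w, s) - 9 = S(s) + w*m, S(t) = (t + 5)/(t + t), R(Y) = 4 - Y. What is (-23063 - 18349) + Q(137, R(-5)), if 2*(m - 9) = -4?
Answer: -363989/9 ≈ -40443.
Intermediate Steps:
S(t) = (5 + t)/(2*t) (S(t) = (5 + t)/((2*t)) = (5 + t)*(1/(2*t)) = (5 + t)/(2*t))
m = 7 (m = 9 + (½)*(-4) = 9 - 2 = 7)
Q(w, s) = 9 + 7*w + (5 + s)/(2*s) (Q(w, s) = 9 + ((5 + s)/(2*s) + w*7) = 9 + ((5 + s)/(2*s) + 7*w) = 9 + (7*w + (5 + s)/(2*s)) = 9 + 7*w + (5 + s)/(2*s))
(-23063 - 18349) + Q(137, R(-5)) = (-23063 - 18349) + (19/2 + 7*137 + 5/(2*(4 - 1*(-5)))) = -41412 + (19/2 + 959 + 5/(2*(4 + 5))) = -41412 + (19/2 + 959 + (5/2)/9) = -41412 + (19/2 + 959 + (5/2)*(⅑)) = -41412 + (19/2 + 959 + 5/18) = -41412 + 8719/9 = -363989/9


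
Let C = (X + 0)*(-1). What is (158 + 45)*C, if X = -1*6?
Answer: 1218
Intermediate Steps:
X = -6
C = 6 (C = (-6 + 0)*(-1) = -6*(-1) = 6)
(158 + 45)*C = (158 + 45)*6 = 203*6 = 1218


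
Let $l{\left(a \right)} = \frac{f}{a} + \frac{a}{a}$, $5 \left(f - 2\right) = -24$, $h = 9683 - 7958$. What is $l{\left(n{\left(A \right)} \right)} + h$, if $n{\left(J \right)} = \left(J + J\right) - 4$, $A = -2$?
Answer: $\frac{34527}{20} \approx 1726.3$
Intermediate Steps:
$h = 1725$
$f = - \frac{14}{5}$ ($f = 2 + \frac{1}{5} \left(-24\right) = 2 - \frac{24}{5} = - \frac{14}{5} \approx -2.8$)
$n{\left(J \right)} = -4 + 2 J$ ($n{\left(J \right)} = 2 J - 4 = -4 + 2 J$)
$l{\left(a \right)} = 1 - \frac{14}{5 a}$ ($l{\left(a \right)} = - \frac{14}{5 a} + \frac{a}{a} = - \frac{14}{5 a} + 1 = 1 - \frac{14}{5 a}$)
$l{\left(n{\left(A \right)} \right)} + h = \frac{- \frac{14}{5} + \left(-4 + 2 \left(-2\right)\right)}{-4 + 2 \left(-2\right)} + 1725 = \frac{- \frac{14}{5} - 8}{-4 - 4} + 1725 = \frac{- \frac{14}{5} - 8}{-8} + 1725 = \left(- \frac{1}{8}\right) \left(- \frac{54}{5}\right) + 1725 = \frac{27}{20} + 1725 = \frac{34527}{20}$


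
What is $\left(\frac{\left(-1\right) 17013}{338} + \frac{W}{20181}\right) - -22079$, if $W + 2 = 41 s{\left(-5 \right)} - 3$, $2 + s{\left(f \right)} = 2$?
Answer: $\frac{150261448019}{6821178} \approx 22029.0$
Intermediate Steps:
$s{\left(f \right)} = 0$ ($s{\left(f \right)} = -2 + 2 = 0$)
$W = -5$ ($W = -2 + \left(41 \cdot 0 - 3\right) = -2 + \left(0 - 3\right) = -2 - 3 = -5$)
$\left(\frac{\left(-1\right) 17013}{338} + \frac{W}{20181}\right) - -22079 = \left(\frac{\left(-1\right) 17013}{338} - \frac{5}{20181}\right) - -22079 = \left(\left(-17013\right) \frac{1}{338} - \frac{5}{20181}\right) + 22079 = \left(- \frac{17013}{338} - \frac{5}{20181}\right) + 22079 = - \frac{343341043}{6821178} + 22079 = \frac{150261448019}{6821178}$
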